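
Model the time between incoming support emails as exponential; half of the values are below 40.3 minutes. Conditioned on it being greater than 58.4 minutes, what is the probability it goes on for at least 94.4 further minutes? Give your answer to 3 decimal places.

0.197

For an exponential, median = ln(2)/λ, so λ = ln 2 / 40.3 = 0.0171997 per minute.
P(X > s+t | X > s) = e^(−λ(s+t))/e^(−λs) = e^(−λt), independent of s = 58.4.
P(X > 94.4) = e^(−1.6236) ≈ 0.197.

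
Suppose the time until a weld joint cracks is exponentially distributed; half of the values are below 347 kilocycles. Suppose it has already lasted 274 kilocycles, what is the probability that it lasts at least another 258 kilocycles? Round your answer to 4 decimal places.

0.5973

For an exponential, median = ln(2)/λ, so λ = ln 2 / 347 = 0.00199754 per kilocycle.
By the memoryless property, P(X > 274+258 | X > 274) = P(X > 258).
P(X > 258) = e^(−0.51537) ≈ 0.5973.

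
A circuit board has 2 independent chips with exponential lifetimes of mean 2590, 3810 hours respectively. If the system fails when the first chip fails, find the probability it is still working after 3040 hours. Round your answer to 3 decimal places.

The first failure time is exponential with rate Σλ_i = 1/2590 + 1/3810 = 0.000648568 per hour.
P(min > 3040) = e^(−0.000648568·3040) = e^(−1.9716) ≈ 0.139.

0.139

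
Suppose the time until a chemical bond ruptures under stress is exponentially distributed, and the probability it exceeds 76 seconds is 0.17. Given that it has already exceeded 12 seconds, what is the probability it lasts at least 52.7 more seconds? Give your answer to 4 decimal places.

From e^(−λ·76) = 0.17, λ = −ln(0.17)/76 = 0.0233152.
Memoryless: P(X > 12+52.7 | X > 12) = P(X > 52.7) = e^(−0.0233152·52.7) ≈ 0.2927.

0.2927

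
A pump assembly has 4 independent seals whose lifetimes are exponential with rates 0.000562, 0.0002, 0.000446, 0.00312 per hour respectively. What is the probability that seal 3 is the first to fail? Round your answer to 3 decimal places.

0.103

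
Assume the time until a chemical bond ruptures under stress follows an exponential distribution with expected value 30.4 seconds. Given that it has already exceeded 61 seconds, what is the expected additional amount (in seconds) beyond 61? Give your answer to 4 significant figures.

The rate is λ = 1/30.4 = 0.0328947 per second.
By memorylessness, the remaining amount past any threshold is again Exp(λ) with mean 1/λ = 30.4 seconds.

30.40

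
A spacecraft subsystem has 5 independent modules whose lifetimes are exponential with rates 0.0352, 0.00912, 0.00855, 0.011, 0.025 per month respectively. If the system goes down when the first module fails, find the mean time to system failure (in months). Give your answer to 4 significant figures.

11.25

The time to first failure is exponential with rate Σλ = 0.0352 + 0.00912 + 0.00855 + 0.011 + 0.025 = 0.08887.
E[min] = 1/Σλ = 1/0.08887 = 11.2524 months.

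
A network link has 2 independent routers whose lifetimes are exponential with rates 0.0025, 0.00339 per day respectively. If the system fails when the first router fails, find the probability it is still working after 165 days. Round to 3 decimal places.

0.378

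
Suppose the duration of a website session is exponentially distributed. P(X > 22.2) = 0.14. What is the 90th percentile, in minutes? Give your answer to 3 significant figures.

e^(−λ·22.2) = 0.14 ⇒ λ = −ln(0.14)/22.2 = 0.0885636.
90th percentile: 1 − e^(−λt) = 0.9, t = −ln(0.1)/λ = 25.9992 minutes.

26.0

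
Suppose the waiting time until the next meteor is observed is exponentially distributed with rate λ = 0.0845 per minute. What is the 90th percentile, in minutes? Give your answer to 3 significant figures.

27.2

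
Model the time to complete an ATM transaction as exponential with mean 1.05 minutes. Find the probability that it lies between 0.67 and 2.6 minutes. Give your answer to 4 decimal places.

The rate is λ = 1/1.05 = 0.952381 per minute.
P(0.67 < X < 2.6) = e^(−λ·0.67) − e^(−λ·2.6) = 0.52830 − 0.08406 ≈ 0.4442.

0.4442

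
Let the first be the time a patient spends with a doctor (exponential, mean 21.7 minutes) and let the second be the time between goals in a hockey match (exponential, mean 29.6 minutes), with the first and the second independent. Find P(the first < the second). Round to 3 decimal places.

0.577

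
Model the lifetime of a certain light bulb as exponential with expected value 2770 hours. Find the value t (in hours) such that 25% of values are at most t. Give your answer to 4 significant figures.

The rate is λ = 1/2770 = 0.000361011 per hour.
Set 1 − e^(−λt) = 0.25, so t = −ln(0.75)/λ = 0.28768/0.000361011 ≈ 796.879 hours.

796.9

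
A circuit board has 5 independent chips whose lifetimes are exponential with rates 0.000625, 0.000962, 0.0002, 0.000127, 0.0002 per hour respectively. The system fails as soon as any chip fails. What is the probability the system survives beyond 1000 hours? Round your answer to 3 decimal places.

The time to first failure is exponential with rate Σλ = 0.000625 + 0.000962 + 0.0002 + 0.000127 + 0.0002 = 0.002114.
P(min > 1000) = e^(−0.002114·1000) = e^(−2.114) ≈ 0.121.

0.121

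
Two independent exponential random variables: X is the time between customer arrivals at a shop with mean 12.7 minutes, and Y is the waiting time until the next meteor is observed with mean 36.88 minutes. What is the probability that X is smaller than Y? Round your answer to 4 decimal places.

0.7438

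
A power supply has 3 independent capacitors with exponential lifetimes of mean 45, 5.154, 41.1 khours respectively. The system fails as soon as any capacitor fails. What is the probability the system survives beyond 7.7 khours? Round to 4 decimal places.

0.1569

The first failure time is exponential with rate Σλ_i = 1/45 + 1/5.154 + 1/41.1 = 0.240577 per khour.
P(min > 7.7) = e^(−0.240577·7.7) = e^(−1.8524) ≈ 0.1569.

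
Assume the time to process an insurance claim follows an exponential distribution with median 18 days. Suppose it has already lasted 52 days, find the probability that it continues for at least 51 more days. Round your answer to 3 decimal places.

0.140

For an exponential, median = ln(2)/λ, so λ = ln 2 / 18 = 0.0385082 per day.
By the memoryless property, P(X > 52+51 | X > 52) = P(X > 51).
P(X > 51) = e^(−1.9639) ≈ 0.140.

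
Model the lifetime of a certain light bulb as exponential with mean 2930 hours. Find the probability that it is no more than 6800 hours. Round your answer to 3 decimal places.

The rate is λ = 1/2930 = 0.000341297 per hour.
P(X ≤ 6800) = 1 − e^(−λ·6800) = 1 − e^(−2.3208) ≈ 0.902.

0.902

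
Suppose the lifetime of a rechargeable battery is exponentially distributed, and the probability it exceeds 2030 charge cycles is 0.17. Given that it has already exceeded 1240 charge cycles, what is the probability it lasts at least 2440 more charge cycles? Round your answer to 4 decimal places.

0.1189

From e^(−λ·2030) = 0.17, λ = −ln(0.17)/2030 = 0.000872885.
Memoryless: P(X > 1240+2440 | X > 1240) = P(X > 2440) = e^(−0.000872885·2440) ≈ 0.1189.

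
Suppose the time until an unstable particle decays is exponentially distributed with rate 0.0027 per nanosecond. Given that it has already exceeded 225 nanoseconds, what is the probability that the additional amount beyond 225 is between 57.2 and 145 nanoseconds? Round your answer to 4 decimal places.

Memoryless: the residual past 225 is again Exp(λ).
P(57.2 < residual < 145) = e^(−λ·57.2) − e^(−λ·145) = 0.85689 − 0.67604 ≈ 0.1809.

0.1809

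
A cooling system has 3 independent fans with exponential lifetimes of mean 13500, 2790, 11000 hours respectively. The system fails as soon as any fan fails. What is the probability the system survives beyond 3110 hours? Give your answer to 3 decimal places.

The first failure time is exponential with rate Σλ_i = 1/13500 + 1/2790 + 1/11000 = 0.000523406 per hour.
P(min > 3110) = e^(−0.000523406·3110) = e^(−1.6278) ≈ 0.196.

0.196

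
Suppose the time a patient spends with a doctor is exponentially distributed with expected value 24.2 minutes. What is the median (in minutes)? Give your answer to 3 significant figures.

16.8

The rate is λ = 1/24.2 = 0.0413223 per minute.
Set 1 − e^(−λt) = 0.5, so t = −ln(0.5)/λ = 0.69315/0.0413223 ≈ 16.7742 minutes.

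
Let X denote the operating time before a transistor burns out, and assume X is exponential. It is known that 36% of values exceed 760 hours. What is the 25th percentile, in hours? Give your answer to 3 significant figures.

214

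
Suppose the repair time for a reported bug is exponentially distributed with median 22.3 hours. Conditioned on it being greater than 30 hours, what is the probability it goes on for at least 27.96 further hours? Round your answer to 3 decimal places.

0.419

For an exponential, median = ln(2)/λ, so λ = ln 2 / 22.3 = 0.0310828 per hour.
The exponential is memoryless, so the remaining time is again Exp(λ): the condition X > 30 is irrelevant.
P(X > 27.96) = e^(−0.86908) ≈ 0.419.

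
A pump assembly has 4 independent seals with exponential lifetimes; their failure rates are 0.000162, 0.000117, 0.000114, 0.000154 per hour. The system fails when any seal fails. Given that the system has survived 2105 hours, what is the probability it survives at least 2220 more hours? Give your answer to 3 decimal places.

Time to first failure ~ Exp(Σλ) with Σλ = 0.000547.
By memorylessness, P(T > 2105+2220 | T > 2105) = P(T > 2220) = e^(−0.000547·2220) ≈ 0.297.

0.297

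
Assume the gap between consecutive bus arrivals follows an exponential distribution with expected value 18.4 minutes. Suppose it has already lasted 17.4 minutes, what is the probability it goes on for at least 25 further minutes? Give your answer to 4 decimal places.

0.2570

The rate is λ = 1/18.4 = 0.0543478 per minute.
By the memoryless property, P(X > 17.4+25 | X > 17.4) = P(X > 25).
P(X > 25) = e^(−1.3587) ≈ 0.2570.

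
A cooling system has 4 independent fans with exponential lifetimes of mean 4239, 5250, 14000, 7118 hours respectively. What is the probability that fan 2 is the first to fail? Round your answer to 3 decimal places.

0.298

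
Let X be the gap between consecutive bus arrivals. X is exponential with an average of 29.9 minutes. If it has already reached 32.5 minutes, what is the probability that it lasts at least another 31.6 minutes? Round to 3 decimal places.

0.348

The rate is λ = 1/29.9 = 0.0334448 per minute.
The exponential is memoryless, so the remaining time is again Exp(λ): the condition X > 32.5 is irrelevant.
P(X > 31.6) = e^(−1.0569) ≈ 0.348.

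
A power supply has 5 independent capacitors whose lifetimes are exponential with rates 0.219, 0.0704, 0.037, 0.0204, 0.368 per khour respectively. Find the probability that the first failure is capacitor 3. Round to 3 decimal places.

The time to first failure is exponential with rate Σλ = 0.219 + 0.0704 + 0.037 + 0.0204 + 0.368 = 0.7148.
P(capacitor 3 first) = λ_3/Σλ = 0.037/0.7148 ≈ 0.052.

0.052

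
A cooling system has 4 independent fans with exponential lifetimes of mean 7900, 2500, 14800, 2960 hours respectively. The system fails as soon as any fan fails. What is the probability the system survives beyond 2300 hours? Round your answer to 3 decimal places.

0.117

The first failure time is exponential with rate Σλ_i = 1/7900 + 1/2500 + 1/14800 + 1/2960 = 0.000931988 per hour.
P(min > 2300) = e^(−0.000931988·2300) = e^(−2.1436) ≈ 0.117.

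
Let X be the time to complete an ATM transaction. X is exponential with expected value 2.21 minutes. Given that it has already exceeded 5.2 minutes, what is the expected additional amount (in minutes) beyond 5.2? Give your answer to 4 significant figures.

2.210

The rate is λ = 1/2.21 = 0.452489 per minute.
By memorylessness, the remaining amount past any threshold is again Exp(λ) with mean 1/λ = 2.21 minutes.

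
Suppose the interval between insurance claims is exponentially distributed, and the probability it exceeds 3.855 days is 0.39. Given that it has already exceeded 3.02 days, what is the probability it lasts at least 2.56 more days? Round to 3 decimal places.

0.535

From e^(−λ·3.855) = 0.39, λ = −ln(0.39)/3.855 = 0.244256.
Memoryless: P(X > 3.02+2.56 | X > 3.02) = P(X > 2.56) = e^(−0.244256·2.56) ≈ 0.535.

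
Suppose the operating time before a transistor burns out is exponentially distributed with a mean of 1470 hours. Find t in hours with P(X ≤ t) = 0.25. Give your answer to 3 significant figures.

The rate is λ = 1/1470 = 0.000680272 per hour.
Set 1 − e^(−λt) = 0.25, so t = −ln(0.75)/λ = 0.28768/0.000680272 ≈ 422.893 hours.

423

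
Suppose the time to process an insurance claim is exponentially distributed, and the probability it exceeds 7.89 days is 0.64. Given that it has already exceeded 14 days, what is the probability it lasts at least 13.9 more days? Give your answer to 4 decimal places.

0.4556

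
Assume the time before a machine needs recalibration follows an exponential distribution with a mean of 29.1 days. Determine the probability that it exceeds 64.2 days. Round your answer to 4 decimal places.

The rate is λ = 1/29.1 = 0.0343643 per day.
P(X > 64.2) = e^(−λ·64.2) = e^(−2.2062) ≈ 0.1101.

0.1101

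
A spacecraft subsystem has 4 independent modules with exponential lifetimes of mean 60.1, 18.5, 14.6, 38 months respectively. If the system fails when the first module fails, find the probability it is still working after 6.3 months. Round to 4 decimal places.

The first failure time is exponential with rate Σλ_i = 1/60.1 + 1/18.5 + 1/14.6 + 1/38 = 0.165502 per month.
P(min > 6.3) = e^(−0.165502·6.3) = e^(−1.0427) ≈ 0.3525.

0.3525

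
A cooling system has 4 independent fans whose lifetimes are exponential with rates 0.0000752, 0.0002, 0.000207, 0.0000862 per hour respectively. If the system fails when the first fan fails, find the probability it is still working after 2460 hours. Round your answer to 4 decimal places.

The time to first failure is exponential with rate Σλ = 0.0000752 + 0.0002 + 0.000207 + 0.0000862 = 0.0005684.
P(min > 2460) = e^(−0.0005684·2460) = e^(−1.3983) ≈ 0.2470.

0.2470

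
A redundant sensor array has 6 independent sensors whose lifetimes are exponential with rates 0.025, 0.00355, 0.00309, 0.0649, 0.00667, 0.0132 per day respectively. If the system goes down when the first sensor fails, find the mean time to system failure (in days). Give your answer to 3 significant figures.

8.59

The time to first failure is exponential with rate Σλ = 0.025 + 0.00355 + 0.00309 + 0.0649 + 0.00667 + 0.0132 = 0.11641.
E[min] = 1/Σλ = 1/0.11641 = 8.59033 days.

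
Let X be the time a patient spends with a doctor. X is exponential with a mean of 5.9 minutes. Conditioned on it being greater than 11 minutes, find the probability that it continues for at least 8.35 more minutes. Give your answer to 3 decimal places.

The rate is λ = 1/5.9 = 0.169492 per minute.
The exponential is memoryless, so the remaining time is again Exp(λ): the condition X > 11 is irrelevant.
P(X > 8.35) = e^(−1.4153) ≈ 0.243.

0.243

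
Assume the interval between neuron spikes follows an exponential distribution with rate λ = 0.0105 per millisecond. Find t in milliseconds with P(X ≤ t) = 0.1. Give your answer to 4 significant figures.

10.03

Set 1 − e^(−λt) = 0.1, so t = −ln(0.9)/λ = 0.10536/0.0105 ≈ 10.0343 milliseconds.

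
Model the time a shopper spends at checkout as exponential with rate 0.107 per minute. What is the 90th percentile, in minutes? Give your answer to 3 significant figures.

21.5

Set 1 − e^(−λt) = 0.9, so t = −ln(0.1)/λ = 2.3026/0.107 ≈ 21.5195 minutes.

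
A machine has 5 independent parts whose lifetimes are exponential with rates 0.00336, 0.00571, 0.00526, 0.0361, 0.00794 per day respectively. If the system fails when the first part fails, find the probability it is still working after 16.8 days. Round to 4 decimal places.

0.3751

The time to first failure is exponential with rate Σλ = 0.00336 + 0.00571 + 0.00526 + 0.0361 + 0.00794 = 0.05837.
P(min > 16.8) = e^(−0.05837·16.8) = e^(−0.98062) ≈ 0.3751.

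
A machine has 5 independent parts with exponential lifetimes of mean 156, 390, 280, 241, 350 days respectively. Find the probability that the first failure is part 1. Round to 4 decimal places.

Rates: λ_i = 1/mean_i → 0.00641026, 0.0025641, 0.00357143, 0.00414938, 0.00285714; Σλ = 0.0195523.
P(part 1 first) = λ_1/Σλ = 0.00641026/0.0195523 ≈ 0.3279.

0.3279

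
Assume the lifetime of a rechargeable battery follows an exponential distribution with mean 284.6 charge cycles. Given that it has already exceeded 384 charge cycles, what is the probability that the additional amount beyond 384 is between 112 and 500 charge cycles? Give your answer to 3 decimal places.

The rate is λ = 1/284.6 = 0.0035137 per charge cycle.
Memoryless: the residual past 384 is again Exp(λ).
P(112 < residual < 500) = e^(−λ·112) − e^(−λ·500) = 0.67467 − 0.17259 ≈ 0.502.

0.502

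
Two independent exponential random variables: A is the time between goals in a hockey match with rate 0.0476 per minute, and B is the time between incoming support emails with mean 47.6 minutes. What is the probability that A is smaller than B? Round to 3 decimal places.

0.694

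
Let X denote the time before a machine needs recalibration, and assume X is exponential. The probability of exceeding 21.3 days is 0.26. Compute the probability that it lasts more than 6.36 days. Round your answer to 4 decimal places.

e^(−λ·21.3) = 0.26 ⇒ λ = −ln(0.26)/21.3 = 0.0632429.
P(X > 6.36) = e^(−0.0632429·6.36) = e^(−0.40222) ≈ 0.6688.

0.6688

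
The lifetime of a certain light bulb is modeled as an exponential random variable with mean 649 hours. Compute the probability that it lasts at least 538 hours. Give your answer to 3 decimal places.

The rate is λ = 1/649 = 0.00154083 per hour.
P(X > 538) = e^(−λ·538) = e^(−0.82897) ≈ 0.436.

0.436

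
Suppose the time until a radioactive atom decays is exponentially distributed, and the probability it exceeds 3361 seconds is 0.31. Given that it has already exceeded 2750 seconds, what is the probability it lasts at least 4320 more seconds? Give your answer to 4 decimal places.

0.2219

From e^(−λ·3361) = 0.31, λ = −ln(0.31)/3361 = 0.000348463.
Memoryless: P(X > 2750+4320 | X > 2750) = P(X > 4320) = e^(−0.000348463·4320) ≈ 0.2219.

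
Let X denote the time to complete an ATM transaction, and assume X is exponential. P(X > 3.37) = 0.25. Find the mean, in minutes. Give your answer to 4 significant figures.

e^(−λ·3.37) = 0.25 ⇒ λ = −ln(0.25)/3.37 = 0.411363.
Mean = 1/λ = 2.43094 minutes.

2.431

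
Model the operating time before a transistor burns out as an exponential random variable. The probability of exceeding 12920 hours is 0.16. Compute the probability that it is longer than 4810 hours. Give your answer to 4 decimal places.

e^(−λ·12920) = 0.16 ⇒ λ = −ln(0.16)/12920 = 0.000141841.
P(X > 4810) = e^(−0.000141841·4810) = e^(−0.68225) ≈ 0.5055.

0.5055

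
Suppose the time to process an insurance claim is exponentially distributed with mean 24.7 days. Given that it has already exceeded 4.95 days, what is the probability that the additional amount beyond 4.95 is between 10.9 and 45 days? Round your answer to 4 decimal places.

0.4815

The rate is λ = 1/24.7 = 0.0404858 per day.
Memoryless: the residual past 4.95 is again Exp(λ).
P(10.9 < residual < 45) = e^(−λ·10.9) − e^(−λ·45) = 0.64320 − 0.16172 ≈ 0.4815.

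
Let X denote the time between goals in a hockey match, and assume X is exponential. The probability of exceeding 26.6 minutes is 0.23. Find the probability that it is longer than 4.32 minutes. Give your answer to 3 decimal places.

0.788

e^(−λ·26.6) = 0.23 ⇒ λ = −ln(0.23)/26.6 = 0.055251.
P(X > 4.32) = e^(−0.055251·4.32) = e^(−0.23868) ≈ 0.788.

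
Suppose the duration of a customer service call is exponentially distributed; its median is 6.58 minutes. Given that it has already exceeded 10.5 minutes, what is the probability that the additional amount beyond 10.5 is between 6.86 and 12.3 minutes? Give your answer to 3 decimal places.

0.212

For an exponential, median = ln(2)/λ, so λ = ln 2 / 6.58 = 0.105342 per minute.
Memoryless: the residual past 10.5 is again Exp(λ).
P(6.86 < residual < 12.3) = e^(−λ·6.86) − e^(−λ·12.3) = 0.48547 − 0.27371 ≈ 0.212.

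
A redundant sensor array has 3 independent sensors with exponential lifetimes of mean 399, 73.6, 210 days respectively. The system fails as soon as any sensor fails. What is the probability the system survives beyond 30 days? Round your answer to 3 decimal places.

The first failure time is exponential with rate Σλ_i = 1/399 + 1/73.6 + 1/210 = 0.0208551 per day.
P(min > 30) = e^(−0.0208551·30) = e^(−0.62565) ≈ 0.535.

0.535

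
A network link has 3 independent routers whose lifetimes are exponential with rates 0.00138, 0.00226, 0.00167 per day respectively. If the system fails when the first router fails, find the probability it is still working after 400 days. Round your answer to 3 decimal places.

0.120

The time to first failure is exponential with rate Σλ = 0.00138 + 0.00226 + 0.00167 = 0.00531.
P(min > 400) = e^(−0.00531·400) = e^(−2.124) ≈ 0.120.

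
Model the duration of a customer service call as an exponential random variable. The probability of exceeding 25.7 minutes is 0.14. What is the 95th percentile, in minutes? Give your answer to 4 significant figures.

39.16

e^(−λ·25.7) = 0.14 ⇒ λ = −ln(0.14)/25.7 = 0.0765024.
95th percentile: 1 − e^(−λt) = 0.95, t = −ln(0.05)/λ = 39.1586 minutes.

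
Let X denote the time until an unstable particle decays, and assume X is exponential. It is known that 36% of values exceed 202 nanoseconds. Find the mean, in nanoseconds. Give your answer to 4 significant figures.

197.7

e^(−λ·202) = 0.36 ⇒ λ = −ln(0.36)/202 = 0.00505768.
Mean = 1/λ = 197.719 nanoseconds.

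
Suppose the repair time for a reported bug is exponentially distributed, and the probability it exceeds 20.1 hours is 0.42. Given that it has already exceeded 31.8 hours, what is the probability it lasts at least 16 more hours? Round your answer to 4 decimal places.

0.5013

From e^(−λ·20.1) = 0.42, λ = −ln(0.42)/20.1 = 0.0431592.
Memoryless: P(X > 31.8+16 | X > 31.8) = P(X > 16) = e^(−0.0431592·16) ≈ 0.5013.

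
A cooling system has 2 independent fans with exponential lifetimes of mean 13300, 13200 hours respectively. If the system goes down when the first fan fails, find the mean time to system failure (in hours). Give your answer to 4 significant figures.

The first failure time is exponential with rate Σλ_i = 1/13300 + 1/13200 = 0.000150946 per hour.
E[min] = 1/Σλ = 1/0.000150946 = 6624.91 hours.

6625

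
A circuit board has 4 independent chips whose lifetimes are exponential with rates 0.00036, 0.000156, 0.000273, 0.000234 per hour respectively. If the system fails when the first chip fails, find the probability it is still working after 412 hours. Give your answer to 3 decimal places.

0.656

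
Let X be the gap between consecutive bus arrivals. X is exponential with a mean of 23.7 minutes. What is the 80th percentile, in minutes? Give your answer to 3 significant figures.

38.1

The rate is λ = 1/23.7 = 0.0421941 per minute.
Set 1 − e^(−λt) = 0.8, so t = −ln(0.2)/λ = 1.6094/0.0421941 ≈ 38.1437 minutes.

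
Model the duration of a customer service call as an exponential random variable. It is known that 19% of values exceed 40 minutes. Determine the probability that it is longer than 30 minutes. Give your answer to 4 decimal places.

0.2878

e^(−λ·40) = 0.19 ⇒ λ = −ln(0.19)/40 = 0.0415183.
P(X > 30) = e^(−0.0415183·30) = e^(−1.2455) ≈ 0.2878.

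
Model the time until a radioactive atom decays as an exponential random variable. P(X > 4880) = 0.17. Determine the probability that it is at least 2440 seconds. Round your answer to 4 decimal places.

0.4123

e^(−λ·4880) = 0.17 ⇒ λ = −ln(0.17)/4880 = 0.000363106.
P(X > 2440) = e^(−0.000363106·2440) = e^(−0.88598) ≈ 0.4123.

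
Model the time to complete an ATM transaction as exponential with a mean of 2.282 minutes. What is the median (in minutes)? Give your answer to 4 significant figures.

1.582

The rate is λ = 1/2.282 = 0.438212 per minute.
Set 1 − e^(−λt) = 0.5, so t = −ln(0.5)/λ = 0.69315/0.438212 ≈ 1.58176 minutes.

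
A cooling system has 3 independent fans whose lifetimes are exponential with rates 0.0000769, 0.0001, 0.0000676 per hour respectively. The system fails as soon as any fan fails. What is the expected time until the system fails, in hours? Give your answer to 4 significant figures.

4090

The time to first failure is exponential with rate Σλ = 0.0000769 + 0.0001 + 0.0000676 = 0.0002445.
E[min] = 1/Σλ = 1/0.0002445 = 4089.98 hours.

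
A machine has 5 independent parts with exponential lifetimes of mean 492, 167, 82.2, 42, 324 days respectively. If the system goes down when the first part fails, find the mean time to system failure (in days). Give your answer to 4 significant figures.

21.24

The first failure time is exponential with rate Σλ_i = 1/492 + 1/167 + 1/82.2 + 1/42 + 1/324 = 0.0470819 per day.
E[min] = 1/Σλ = 1/0.0470819 = 21.2396 days.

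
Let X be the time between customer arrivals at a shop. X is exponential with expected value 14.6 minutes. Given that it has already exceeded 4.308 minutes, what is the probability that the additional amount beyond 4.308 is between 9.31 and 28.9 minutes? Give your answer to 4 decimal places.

The rate is λ = 1/14.6 = 0.0684932 per minute.
Memoryless: the residual past 4.308 is again Exp(λ).
P(9.31 < residual < 28.9) = e^(−λ·9.31) − e^(−λ·28.9) = 0.52852 − 0.13814 ≈ 0.3904.

0.3904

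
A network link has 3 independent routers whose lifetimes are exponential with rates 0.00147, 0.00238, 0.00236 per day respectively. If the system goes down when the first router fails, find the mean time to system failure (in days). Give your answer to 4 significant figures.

The time to first failure is exponential with rate Σλ = 0.00147 + 0.00238 + 0.00236 = 0.00621.
E[min] = 1/Σλ = 1/0.00621 = 161.031 days.

161.0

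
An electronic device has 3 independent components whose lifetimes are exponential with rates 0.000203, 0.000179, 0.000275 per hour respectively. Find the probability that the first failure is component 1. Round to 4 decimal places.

0.3090

The time to first failure is exponential with rate Σλ = 0.000203 + 0.000179 + 0.000275 = 0.000657.
P(component 1 first) = λ_1/Σλ = 0.000203/0.000657 ≈ 0.3090.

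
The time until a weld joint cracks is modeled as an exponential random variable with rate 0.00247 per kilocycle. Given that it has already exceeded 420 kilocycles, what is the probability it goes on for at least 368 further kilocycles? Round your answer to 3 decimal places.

The exponential is memoryless, so the remaining time is again Exp(λ): the condition X > 420 is irrelevant.
P(X > 368) = e^(−0.90896) ≈ 0.403.

0.403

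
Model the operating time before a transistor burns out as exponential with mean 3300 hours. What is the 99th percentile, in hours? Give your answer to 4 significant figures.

15200

The rate is λ = 1/3300 = 0.00030303 per hour.
Set 1 − e^(−λt) = 0.99, so t = −ln(0.01)/λ = 4.6052/0.00030303 ≈ 15197.1 hours.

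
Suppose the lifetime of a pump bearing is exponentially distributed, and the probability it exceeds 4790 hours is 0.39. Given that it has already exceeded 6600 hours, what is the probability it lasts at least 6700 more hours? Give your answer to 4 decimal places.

From e^(−λ·4790) = 0.39, λ = −ln(0.39)/4790 = 0.000196578.
Memoryless: P(X > 6600+6700 | X > 6600) = P(X > 6700) = e^(−0.000196578·6700) ≈ 0.2679.

0.2679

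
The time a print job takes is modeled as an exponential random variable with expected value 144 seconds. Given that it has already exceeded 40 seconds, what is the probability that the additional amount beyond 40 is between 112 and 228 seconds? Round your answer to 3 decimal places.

0.254

The rate is λ = 1/144 = 0.00694444 per second.
Memoryless: the residual past 40 is again Exp(λ).
P(112 < residual < 228) = e^(−λ·112) − e^(−λ·228) = 0.45943 − 0.20529 ≈ 0.254.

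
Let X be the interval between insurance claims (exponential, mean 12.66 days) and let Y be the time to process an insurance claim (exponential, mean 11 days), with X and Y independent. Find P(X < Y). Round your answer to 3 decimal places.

λ_1 = 1/12.66 = 0.0789889, λ_2 = 1/11 = 0.0909091.
For independent exponentials, P(X < Y) = λ_1/(λ_1+λ_2) = 0.0789889/0.169898 ≈ 0.465.

0.465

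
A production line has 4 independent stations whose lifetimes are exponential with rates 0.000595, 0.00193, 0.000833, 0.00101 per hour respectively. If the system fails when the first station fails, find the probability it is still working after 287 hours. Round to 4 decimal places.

The time to first failure is exponential with rate Σλ = 0.000595 + 0.00193 + 0.000833 + 0.00101 = 0.004368.
P(min > 287) = e^(−0.004368·287) = e^(−1.2536) ≈ 0.2855.

0.2855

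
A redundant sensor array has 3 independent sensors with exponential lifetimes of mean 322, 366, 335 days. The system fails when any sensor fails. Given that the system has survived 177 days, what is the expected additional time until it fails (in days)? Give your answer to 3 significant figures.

113

First-failure rate Σλ = 1/322 + 1/366 + 1/335 = 0.00882291.
By memorylessness the expected residual is 1/Σλ = 113.341 days, regardless of the 177 already elapsed.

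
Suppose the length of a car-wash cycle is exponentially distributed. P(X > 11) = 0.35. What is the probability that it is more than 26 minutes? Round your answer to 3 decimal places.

0.084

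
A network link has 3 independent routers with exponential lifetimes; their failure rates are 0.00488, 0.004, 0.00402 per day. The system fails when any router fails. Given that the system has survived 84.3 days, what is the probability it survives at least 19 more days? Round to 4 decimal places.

0.7826

Time to first failure ~ Exp(Σλ) with Σλ = 0.0129.
By memorylessness, P(T > 84.3+19 | T > 84.3) = P(T > 19) = e^(−0.0129·19) ≈ 0.7826.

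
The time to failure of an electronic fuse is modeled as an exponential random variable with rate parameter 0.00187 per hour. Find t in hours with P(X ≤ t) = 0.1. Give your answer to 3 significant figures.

Set 1 − e^(−λt) = 0.1, so t = −ln(0.9)/λ = 0.10536/0.00187 ≈ 56.3425 hours.

56.3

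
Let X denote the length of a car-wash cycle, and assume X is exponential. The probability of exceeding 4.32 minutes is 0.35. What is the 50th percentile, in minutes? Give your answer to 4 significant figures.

2.852

e^(−λ·4.32) = 0.35 ⇒ λ = −ln(0.35)/4.32 = 0.243014.
50th percentile: 1 − e^(−λt) = 0.5, t = −ln(0.5)/λ = 2.85229 minutes.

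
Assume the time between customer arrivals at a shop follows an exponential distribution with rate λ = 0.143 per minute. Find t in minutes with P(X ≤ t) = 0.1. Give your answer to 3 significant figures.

0.737

Set 1 − e^(−λt) = 0.1, so t = −ln(0.9)/λ = 0.10536/0.143 ≈ 0.736787 minutes.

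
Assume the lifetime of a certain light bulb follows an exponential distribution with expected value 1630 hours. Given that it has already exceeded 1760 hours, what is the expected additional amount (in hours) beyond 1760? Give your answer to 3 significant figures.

The rate is λ = 1/1630 = 0.000613497 per hour.
By memorylessness, the remaining amount past any threshold is again Exp(λ) with mean 1/λ = 1630 hours.

1630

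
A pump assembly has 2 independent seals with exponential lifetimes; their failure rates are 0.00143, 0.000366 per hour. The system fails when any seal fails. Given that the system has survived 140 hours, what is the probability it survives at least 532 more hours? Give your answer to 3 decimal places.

Time to first failure ~ Exp(Σλ) with Σλ = 0.001796.
By memorylessness, P(T > 140+532 | T > 140) = P(T > 532) = e^(−0.001796·532) ≈ 0.385.

0.385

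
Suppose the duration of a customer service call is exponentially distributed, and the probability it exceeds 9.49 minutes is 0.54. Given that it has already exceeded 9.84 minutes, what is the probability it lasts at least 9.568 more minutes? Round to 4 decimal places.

From e^(−λ·9.49) = 0.54, λ = −ln(0.54)/9.49 = 0.06493.
Memoryless: P(X > 9.84+9.568 | X > 9.84) = P(X > 9.568) = e^(−0.06493·9.568) ≈ 0.5373.

0.5373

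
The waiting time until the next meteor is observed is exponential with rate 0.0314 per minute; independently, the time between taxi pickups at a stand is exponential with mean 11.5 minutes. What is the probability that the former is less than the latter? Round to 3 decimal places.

λ_1 = 0.0314, λ_2 = 1/11.5 = 0.0869565.
For independent exponentials, P(the former < the latter) = λ_1/(λ_1+λ_2) = 0.0314/0.118357 ≈ 0.265.

0.265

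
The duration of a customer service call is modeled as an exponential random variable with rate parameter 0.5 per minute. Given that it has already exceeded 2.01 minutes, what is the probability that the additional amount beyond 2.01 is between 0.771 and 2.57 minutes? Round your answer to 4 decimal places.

Memoryless: the residual past 2.01 is again Exp(λ).
P(0.771 < residual < 2.57) = e^(−λ·0.771) − e^(−λ·2.57) = 0.68011 − 0.27665 ≈ 0.4035.

0.4035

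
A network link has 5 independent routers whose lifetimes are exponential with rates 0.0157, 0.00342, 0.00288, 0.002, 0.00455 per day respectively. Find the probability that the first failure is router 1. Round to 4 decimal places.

0.5499

The time to first failure is exponential with rate Σλ = 0.0157 + 0.00342 + 0.00288 + 0.002 + 0.00455 = 0.02855.
P(router 1 first) = λ_1/Σλ = 0.0157/0.02855 ≈ 0.5499.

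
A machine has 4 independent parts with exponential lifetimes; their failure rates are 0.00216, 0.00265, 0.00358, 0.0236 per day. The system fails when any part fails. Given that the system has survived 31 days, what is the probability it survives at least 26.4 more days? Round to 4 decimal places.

0.4298

Time to first failure ~ Exp(Σλ) with Σλ = 0.03199.
By memorylessness, P(T > 31+26.4 | T > 31) = P(T > 26.4) = e^(−0.03199·26.4) ≈ 0.4298.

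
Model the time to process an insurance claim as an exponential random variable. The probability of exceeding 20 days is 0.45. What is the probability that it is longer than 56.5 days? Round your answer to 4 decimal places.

e^(−λ·20) = 0.45 ⇒ λ = −ln(0.45)/20 = 0.0399254.
P(X > 56.5) = e^(−0.0399254·56.5) = e^(−2.2558) ≈ 0.1048.

0.1048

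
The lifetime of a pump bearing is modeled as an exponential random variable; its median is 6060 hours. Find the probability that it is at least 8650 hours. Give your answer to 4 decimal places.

0.3718

For an exponential, median = ln(2)/λ, so λ = ln 2 / 6060 = 0.000114381 per hour.
P(X > 8650) = e^(−λ·8650) = e^(−0.98939) ≈ 0.3718.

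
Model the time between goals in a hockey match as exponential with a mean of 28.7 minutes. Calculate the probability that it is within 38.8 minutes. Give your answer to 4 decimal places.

0.7413

The rate is λ = 1/28.7 = 0.0348432 per minute.
P(X ≤ 38.8) = 1 − e^(−λ·38.8) = 1 − e^(−1.3519) ≈ 0.7413.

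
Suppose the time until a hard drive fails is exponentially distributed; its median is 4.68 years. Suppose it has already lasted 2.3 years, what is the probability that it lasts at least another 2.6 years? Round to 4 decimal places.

0.6804

For an exponential, median = ln(2)/λ, so λ = ln 2 / 4.68 = 0.148108 per year.
By the memoryless property, P(X > 2.3+2.6 | X > 2.3) = P(X > 2.6).
P(X > 2.6) = e^(−0.38508) ≈ 0.6804.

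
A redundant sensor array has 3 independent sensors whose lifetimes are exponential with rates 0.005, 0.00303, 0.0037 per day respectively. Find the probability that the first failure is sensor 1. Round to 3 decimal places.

0.426

The time to first failure is exponential with rate Σλ = 0.005 + 0.00303 + 0.0037 = 0.01173.
P(sensor 1 first) = λ_1/Σλ = 0.005/0.01173 ≈ 0.426.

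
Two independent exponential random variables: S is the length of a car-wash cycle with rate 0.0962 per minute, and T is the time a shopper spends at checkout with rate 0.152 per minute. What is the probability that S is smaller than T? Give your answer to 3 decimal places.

0.388

λ_1 = 0.0962, λ_2 = 0.152.
For independent exponentials, P(S < T) = λ_1/(λ_1+λ_2) = 0.0962/0.2482 ≈ 0.388.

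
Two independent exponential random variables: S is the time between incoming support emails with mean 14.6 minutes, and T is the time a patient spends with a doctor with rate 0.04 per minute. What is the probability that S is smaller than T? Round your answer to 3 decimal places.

0.631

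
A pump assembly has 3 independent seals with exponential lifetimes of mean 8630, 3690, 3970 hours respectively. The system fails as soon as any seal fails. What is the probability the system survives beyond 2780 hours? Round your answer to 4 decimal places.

The first failure time is exponential with rate Σλ_i = 1/8630 + 1/3690 + 1/3970 = 0.000638767 per hour.
P(min > 2780) = e^(−0.000638767·2780) = e^(−1.7758) ≈ 0.1694.

0.1694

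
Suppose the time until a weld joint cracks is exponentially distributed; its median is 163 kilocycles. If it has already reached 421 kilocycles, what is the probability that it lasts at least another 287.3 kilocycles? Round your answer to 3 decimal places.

For an exponential, median = ln(2)/λ, so λ = ln 2 / 163 = 0.00425244 per kilocycle.
P(X > s+t | X > s) = e^(−λ(s+t))/e^(−λs) = e^(−λt), independent of s = 421.
P(X > 287.3) = e^(−1.2217) ≈ 0.295.

0.295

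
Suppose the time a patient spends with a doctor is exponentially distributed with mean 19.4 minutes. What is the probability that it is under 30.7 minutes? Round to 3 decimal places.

The rate is λ = 1/19.4 = 0.0515464 per minute.
P(X ≤ 30.7) = 1 − e^(−λ·30.7) = 1 − e^(−1.5825) ≈ 0.795.

0.795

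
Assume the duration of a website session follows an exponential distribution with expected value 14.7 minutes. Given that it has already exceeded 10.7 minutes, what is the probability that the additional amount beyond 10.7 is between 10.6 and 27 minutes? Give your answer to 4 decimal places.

The rate is λ = 1/14.7 = 0.0680272 per minute.
Memoryless: the residual past 10.7 is again Exp(λ).
P(10.6 < residual < 27) = e^(−λ·10.6) − e^(−λ·27) = 0.48622 − 0.15934 ≈ 0.3269.

0.3269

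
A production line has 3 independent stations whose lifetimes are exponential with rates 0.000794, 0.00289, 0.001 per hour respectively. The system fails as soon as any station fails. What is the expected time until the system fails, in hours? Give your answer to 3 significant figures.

213

The time to first failure is exponential with rate Σλ = 0.000794 + 0.00289 + 0.001 = 0.004684.
E[min] = 1/Σλ = 1/0.004684 = 213.493 hours.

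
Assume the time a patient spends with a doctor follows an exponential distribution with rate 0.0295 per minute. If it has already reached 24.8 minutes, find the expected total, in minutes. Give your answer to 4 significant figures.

By memorylessness, E[X | X > 24.8] = 24.8 + 1/λ = 24.8 + 33.8983 = 58.6983 minutes.

58.70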